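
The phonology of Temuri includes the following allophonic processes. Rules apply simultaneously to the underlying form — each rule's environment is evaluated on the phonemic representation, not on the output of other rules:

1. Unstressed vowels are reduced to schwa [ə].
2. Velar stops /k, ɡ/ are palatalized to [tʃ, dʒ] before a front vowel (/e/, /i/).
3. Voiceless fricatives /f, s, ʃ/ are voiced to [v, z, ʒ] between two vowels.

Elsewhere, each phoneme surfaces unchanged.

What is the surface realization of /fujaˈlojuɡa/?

/f/ (word-initial) is in the target of rule 3 but the environment (between two vowels) is not met → [f].
Rule 1 applies to /u/ (between /f/ and /j/: in an unstressed syllable) → [ə].
/a/ — between /j/ and /l/, in an unstressed syllable — surfaces as [ə] (rule 1).
/o/ (between /l/ and /j/) is in the target of rule 1 but the environment (in an unstressed syllable) is not met → [o].
/u/ meets the environment for rule 1 (in an unstressed syllable) → [ə].
/ɡ/ (between /u/ and /a/) fails the environment for rule 2, so it stays [ɡ].
/a/ meets the environment for rule 1 (in an unstressed syllable) → [ə].

[fəjəˈlojəɡə]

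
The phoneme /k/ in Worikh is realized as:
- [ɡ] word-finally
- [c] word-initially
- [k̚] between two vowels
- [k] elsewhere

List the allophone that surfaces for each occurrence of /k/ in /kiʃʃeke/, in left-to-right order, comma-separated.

[c], [k̚]

Occurrence 1 (position 1): word-initially → [c].
Occurrence 2 (position 6): between two vowels → [k̚].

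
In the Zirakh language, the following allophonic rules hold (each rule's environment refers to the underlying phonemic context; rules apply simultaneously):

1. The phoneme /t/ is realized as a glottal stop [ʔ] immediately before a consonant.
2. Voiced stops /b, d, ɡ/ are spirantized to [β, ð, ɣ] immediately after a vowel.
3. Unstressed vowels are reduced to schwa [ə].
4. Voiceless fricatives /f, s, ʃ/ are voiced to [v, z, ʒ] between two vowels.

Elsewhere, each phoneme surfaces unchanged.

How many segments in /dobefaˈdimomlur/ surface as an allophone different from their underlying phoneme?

Segments that undergo a rule: /o/ → [ə] (rule 3); /b/ → [β] (rule 2); /e/ → [ə] (rule 3); /f/ → [v] (rule 4); /a/ → [ə] (rule 3); /d/ → [ð] (rule 2); /o/ → [ə] (rule 3); /u/ → [ə] (rule 3).
All other segments surface unchanged.

8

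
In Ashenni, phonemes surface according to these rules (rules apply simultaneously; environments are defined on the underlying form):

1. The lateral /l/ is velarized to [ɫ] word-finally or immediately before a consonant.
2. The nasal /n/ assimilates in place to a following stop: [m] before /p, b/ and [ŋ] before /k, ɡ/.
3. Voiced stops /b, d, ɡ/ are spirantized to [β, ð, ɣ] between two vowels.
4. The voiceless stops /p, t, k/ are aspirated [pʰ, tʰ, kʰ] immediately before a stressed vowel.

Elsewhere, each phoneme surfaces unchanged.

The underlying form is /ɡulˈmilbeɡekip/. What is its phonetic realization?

[ɡuɫˈmiɫbeɣekip]

/ɡ/ — word-initial; rule 3 does not apply here → [ɡ].
/u/ (between /ɡ/ and /l/) is unaffected → [u].
Rule 1 applies to /l/ (between /u/ and /m/: word-finally or immediately before a consonant) → [ɫ].
/m/ — not in any rule's target class → [m].
/i/ (between /m/ and /l/) is unaffected → [i].
/l/ meets the environment for rule 1 (word-finally or immediately before a consonant) → [ɫ].
/b/ (between /l/ and /e/) is in the target of rule 3 but the environment (between two vowels) is not met → [b].
/e/ (between /b/ and /ɡ/) is unaffected → [e].
/ɡ/ — between /e/ and /e/, between two vowels — surfaces as [ɣ] (rule 3).
/e/ (between /ɡ/ and /k/) is unaffected → [e].
/k/ (between /e/ and /i/) is in the target of rule 4 but the environment (immediately before a stressed vowel) is not met → [k].
/i/ (between /k/ and /p/): no rule targets it → [i].
/p/ (word-final) fails the environment for rule 4, so it stays [p].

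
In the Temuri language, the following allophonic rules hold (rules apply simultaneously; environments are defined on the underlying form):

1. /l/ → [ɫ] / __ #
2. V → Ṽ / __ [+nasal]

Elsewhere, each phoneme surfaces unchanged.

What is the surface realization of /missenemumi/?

/m/ — not in any rule's target class → [m].
/i/ — between /m/ and /s/; rule 2 does not apply here → [i].
/s/ (between /i/ and /s/): no rule targets it → [s].
/s/ (between /s/ and /e/) is unaffected → [s].
/e/ meets the environment for rule 2 (before a nasal consonant) → [ẽ].
/n/ (between /e/ and /e/) is unaffected → [n].
/e/ — between /n/ and /m/, before a nasal consonant — surfaces as [ẽ] (rule 2).
/m/ stays [m].
/u/ (between /m/ and /m/) occurs before a nasal consonant → [ũ] by rule 2.
/m/ — not in any rule's target class → [m].
/i/ — word-final; rule 2 does not apply here → [i].

[missẽnẽmũmi]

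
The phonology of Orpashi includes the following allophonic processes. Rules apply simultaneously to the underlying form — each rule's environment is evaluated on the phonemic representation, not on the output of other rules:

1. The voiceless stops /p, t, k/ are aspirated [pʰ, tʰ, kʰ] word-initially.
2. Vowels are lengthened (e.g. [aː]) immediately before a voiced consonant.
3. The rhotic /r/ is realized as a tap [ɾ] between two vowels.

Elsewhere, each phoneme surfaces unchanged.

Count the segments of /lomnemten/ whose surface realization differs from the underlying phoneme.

Segments that undergo a rule: /o/ → [oː] (rule 2); /e/ → [eː] (rule 2); /e/ → [eː] (rule 2).
All other segments surface unchanged.

3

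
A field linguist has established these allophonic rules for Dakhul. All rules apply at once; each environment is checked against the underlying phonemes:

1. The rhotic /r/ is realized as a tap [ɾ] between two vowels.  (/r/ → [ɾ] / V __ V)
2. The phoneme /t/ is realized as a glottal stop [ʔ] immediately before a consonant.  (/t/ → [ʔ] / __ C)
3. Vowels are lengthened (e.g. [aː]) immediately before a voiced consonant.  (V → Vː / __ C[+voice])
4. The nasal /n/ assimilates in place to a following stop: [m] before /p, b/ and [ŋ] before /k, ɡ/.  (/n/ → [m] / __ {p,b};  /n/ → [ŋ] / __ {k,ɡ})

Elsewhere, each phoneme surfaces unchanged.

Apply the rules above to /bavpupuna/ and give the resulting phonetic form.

/b/ (word-initial) is unaffected → [b].
/a/ meets the environment for rule 3 (before a voiced consonant) → [aː].
/v/ — not in any rule's target class → [v].
/p/ — not in any rule's target class → [p].
/u/ — between /p/ and /p/; rule 3 does not apply here → [u].
/p/ stays [p].
/u/ meets the environment for rule 3 (before a voiced consonant) → [uː].
/n/ (between /u/ and /a/) is in the target of rule 4 but the environment (before a labial or velar stop) is not met → [n].
/a/ (word-final): rule 3 targets it, but not before a voiced consonant → unchanged [a].

[baːvpupuːna]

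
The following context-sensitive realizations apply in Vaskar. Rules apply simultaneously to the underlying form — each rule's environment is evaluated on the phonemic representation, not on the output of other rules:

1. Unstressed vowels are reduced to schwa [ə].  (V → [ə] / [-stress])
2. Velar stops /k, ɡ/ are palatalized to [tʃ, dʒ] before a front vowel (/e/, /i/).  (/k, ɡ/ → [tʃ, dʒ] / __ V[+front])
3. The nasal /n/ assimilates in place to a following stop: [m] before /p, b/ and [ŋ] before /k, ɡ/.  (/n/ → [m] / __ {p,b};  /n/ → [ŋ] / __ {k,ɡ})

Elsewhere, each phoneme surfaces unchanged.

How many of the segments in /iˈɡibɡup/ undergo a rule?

Segments that undergo a rule: /i/ → [ə] (rule 1); /ɡ/ → [dʒ] (rule 2); /u/ → [ə] (rule 1).
All other segments surface unchanged.

3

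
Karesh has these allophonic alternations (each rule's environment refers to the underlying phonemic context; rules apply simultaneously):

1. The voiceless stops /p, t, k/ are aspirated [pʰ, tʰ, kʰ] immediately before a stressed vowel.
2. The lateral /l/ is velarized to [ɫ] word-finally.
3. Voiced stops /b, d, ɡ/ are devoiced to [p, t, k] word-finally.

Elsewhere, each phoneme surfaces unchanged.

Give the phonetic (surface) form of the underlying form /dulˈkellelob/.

[dulˈkʰellelop]

/d/ — word-initial; rule 3 does not apply here → [d].
/u/ — not in any rule's target class → [u].
/l/ — between /u/ and /k/; rule 2 does not apply here → [l].
/k/ (between /l/ and /e/): immediately before a stressed vowel, so rule 1 applies → [kʰ].
/e/ (between /k/ and /l/) is unaffected → [e].
/l/ — between /e/ and /l/; rule 2 does not apply here → [l].
/l/ (between /l/ and /e/) fails the environment for rule 2, so it stays [l].
/e/ (between /l/ and /l/): no rule targets it → [e].
/l/ — between /e/ and /o/; rule 2 does not apply here → [l].
/o/ stays [o].
/b/ meets the environment for rule 3 (word-finally) → [p].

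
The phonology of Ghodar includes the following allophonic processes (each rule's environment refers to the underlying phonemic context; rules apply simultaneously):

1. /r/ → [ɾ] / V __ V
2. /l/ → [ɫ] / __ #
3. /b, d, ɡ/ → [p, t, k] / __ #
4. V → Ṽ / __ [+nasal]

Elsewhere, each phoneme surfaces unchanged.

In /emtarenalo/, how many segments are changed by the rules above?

3

Segments that undergo a rule: /e/ → [ẽ] (rule 4); /r/ → [ɾ] (rule 1); /e/ → [ẽ] (rule 4).
All other segments surface unchanged.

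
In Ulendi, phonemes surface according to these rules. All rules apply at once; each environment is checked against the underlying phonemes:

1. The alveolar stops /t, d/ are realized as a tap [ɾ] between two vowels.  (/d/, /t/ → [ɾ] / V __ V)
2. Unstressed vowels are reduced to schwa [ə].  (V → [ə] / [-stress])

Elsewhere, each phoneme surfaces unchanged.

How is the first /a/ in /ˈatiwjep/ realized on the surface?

/a/ (word-initial) is in the target of rule 2 but the environment (in an unstressed syllable) is not met → [a].

[a]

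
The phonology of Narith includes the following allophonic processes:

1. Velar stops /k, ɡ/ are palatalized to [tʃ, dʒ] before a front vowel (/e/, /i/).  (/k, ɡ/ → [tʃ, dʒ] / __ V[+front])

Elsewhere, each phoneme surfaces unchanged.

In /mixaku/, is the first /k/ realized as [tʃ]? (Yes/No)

No

/k/ (between /a/ and /u/) fails the environment for rule 1, so it stays [k].
The actual realization is [k], not [tʃ].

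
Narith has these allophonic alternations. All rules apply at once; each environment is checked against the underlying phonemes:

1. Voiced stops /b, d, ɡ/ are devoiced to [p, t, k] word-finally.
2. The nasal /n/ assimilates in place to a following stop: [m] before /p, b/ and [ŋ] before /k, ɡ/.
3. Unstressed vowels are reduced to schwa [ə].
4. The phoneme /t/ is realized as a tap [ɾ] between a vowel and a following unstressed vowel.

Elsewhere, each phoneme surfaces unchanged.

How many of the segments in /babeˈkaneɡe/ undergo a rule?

Segments that undergo a rule: /a/ → [ə] (rule 3); /e/ → [ə] (rule 3); /e/ → [ə] (rule 3); /e/ → [ə] (rule 3).
All other segments surface unchanged.

4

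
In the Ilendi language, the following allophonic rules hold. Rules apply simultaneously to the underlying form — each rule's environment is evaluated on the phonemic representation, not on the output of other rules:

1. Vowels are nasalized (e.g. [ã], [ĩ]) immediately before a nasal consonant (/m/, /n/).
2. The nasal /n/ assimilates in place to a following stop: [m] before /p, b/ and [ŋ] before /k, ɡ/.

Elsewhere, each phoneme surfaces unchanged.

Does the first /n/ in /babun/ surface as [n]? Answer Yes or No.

Yes

/n/ (word-final) fails the environment for rule 2, so it stays [n].
The actual realization is [n], which matches [n].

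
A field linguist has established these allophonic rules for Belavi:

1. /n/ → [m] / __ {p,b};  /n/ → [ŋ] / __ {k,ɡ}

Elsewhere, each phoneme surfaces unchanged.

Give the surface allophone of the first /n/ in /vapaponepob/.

/n/ (between /o/ and /e/) fails the environment for rule 1, so it stays [n].

[n]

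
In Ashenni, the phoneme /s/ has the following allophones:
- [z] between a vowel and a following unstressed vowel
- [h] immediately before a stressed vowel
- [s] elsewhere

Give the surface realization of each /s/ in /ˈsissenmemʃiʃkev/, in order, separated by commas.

[h], [s], [s]

Occurrence 1 (position 1): immediately before a stressed vowel → [h].
Occurrence 2 (position 3): no conditioning environment matches → elsewhere allophone [s].
Occurrence 3 (position 4): no conditioning environment matches → elsewhere allophone [s].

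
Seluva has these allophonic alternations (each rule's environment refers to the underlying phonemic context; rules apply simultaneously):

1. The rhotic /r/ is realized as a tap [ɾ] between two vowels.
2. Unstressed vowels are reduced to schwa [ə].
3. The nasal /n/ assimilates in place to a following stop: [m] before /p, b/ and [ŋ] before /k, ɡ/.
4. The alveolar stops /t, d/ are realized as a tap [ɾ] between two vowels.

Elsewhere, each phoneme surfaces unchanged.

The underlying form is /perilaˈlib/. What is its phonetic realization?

[pəɾələˈlib]

Rule 2 applies to /e/ (between /p/ and /r/: in an unstressed syllable) → [ə].
/r/ (between /e/ and /i/) occurs between two vowels → [ɾ] by rule 1.
/i/ meets the environment for rule 2 (in an unstressed syllable) → [ə].
/a/ (between /l/ and /l/): in an unstressed syllable, so rule 2 applies → [ə].
/i/ (between /l/ and /b/) is in the target of rule 2 but the environment (in an unstressed syllable) is not met → [i].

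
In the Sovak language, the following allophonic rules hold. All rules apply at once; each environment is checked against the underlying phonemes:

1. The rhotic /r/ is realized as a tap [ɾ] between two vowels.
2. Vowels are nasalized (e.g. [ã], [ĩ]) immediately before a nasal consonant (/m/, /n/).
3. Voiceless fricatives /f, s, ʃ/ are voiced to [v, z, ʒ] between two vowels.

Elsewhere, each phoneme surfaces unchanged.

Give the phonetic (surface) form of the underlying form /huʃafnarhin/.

[huʒafnarhĩn]

/u/ (between /h/ and /ʃ/) is in the target of rule 2 but the environment (before a nasal consonant) is not met → [u].
/ʃ/ — between /u/ and /a/, between two vowels — surfaces as [ʒ] (rule 3).
/a/ (between /ʃ/ and /f/) is in the target of rule 2 but the environment (before a nasal consonant) is not met → [a].
/f/ (between /a/ and /n/) is in the target of rule 3 but the environment (between two vowels) is not met → [f].
/a/ (between /n/ and /r/): rule 2 targets it, but not before a nasal consonant → unchanged [a].
/r/ (between /a/ and /h/): rule 1 targets it, but not between two vowels → unchanged [r].
/i/ — between /h/ and /n/, before a nasal consonant — surfaces as [ĩ] (rule 2).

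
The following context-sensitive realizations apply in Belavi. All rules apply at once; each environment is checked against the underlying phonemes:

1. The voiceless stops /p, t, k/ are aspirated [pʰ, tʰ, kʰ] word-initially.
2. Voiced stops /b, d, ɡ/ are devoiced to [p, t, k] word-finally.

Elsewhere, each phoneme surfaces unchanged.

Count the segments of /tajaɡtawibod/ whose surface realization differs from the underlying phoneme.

2

Segments that undergo a rule: /t/ → [tʰ] (rule 1); /d/ → [t] (rule 2).
All other segments surface unchanged.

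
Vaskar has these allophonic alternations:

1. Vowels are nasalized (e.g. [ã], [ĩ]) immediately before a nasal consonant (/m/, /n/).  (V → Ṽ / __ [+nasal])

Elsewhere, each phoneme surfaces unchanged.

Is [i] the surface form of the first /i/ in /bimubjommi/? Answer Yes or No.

No

/i/ — between /b/ and /m/, before a nasal consonant — surfaces as [ĩ] (rule 1).
The actual realization is [ĩ], not [i].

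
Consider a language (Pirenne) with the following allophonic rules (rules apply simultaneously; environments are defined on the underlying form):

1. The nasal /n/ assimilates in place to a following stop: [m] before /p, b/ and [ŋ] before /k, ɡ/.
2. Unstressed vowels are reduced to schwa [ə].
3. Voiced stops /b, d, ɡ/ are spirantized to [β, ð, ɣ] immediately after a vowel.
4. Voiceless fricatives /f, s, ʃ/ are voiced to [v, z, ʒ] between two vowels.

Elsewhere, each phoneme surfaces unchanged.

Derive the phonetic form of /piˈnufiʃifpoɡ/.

[pəˈnuvəʒəfpəɣ]

/p/ — not in any rule's target class → [p].
/i/ — between /p/ and /n/, in an unstressed syllable — surfaces as [ə] (rule 2).
/n/ — between /i/ and /u/; rule 1 does not apply here → [n].
/u/ (between /n/ and /f/) is in the target of rule 2 but the environment (in an unstressed syllable) is not met → [u].
/f/ (between /u/ and /i/) occurs between two vowels → [v] by rule 4.
/i/ (between /f/ and /ʃ/): in an unstressed syllable, so rule 2 applies → [ə].
/ʃ/ (between /i/ and /i/): between two vowels, so rule 4 applies → [ʒ].
/i/ (between /ʃ/ and /f/) occurs in an unstressed syllable → [ə] by rule 2.
/f/ (between /i/ and /p/) fails the environment for rule 4, so it stays [f].
/p/ stays [p].
/o/ (between /p/ and /ɡ/): in an unstressed syllable, so rule 2 applies → [ə].
/ɡ/ (word-final) occurs immediately after a vowel → [ɣ] by rule 3.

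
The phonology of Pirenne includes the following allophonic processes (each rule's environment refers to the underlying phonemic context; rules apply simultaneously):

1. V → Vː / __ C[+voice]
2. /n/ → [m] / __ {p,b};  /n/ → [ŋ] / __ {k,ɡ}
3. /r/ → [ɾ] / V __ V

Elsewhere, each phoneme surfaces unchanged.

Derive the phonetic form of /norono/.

/n/ (word-initial) is in the target of rule 2 but the environment (before a labial or velar stop) is not met → [n].
/o/ meets the environment for rule 1 (before a voiced consonant) → [oː].
/r/ (between /o/ and /o/): between two vowels, so rule 3 applies → [ɾ].
Rule 1 applies to /o/ (between /r/ and /n/: before a voiced consonant) → [oː].
/n/ (between /o/ and /o/): rule 2 targets it, but not before a labial or velar stop → unchanged [n].
/o/ (word-final): rule 1 targets it, but not before a voiced consonant → unchanged [o].

[noːɾoːno]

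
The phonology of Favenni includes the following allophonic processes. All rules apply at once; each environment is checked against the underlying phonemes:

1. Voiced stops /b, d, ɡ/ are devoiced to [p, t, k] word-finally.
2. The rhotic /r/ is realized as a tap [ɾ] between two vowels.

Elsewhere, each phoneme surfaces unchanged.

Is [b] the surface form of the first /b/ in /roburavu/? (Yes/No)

/b/ — between /o/ and /u/; rule 1 does not apply here → [b].
The actual realization is [b], which matches [b].

Yes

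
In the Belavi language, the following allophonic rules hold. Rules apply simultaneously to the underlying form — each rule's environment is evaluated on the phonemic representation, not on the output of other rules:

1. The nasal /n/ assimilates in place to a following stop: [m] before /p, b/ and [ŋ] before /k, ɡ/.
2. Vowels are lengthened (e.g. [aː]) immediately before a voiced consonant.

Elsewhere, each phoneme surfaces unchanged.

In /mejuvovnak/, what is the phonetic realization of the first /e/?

[eː]

/e/ (between /m/ and /j/): before a voiced consonant, so rule 2 applies → [eː].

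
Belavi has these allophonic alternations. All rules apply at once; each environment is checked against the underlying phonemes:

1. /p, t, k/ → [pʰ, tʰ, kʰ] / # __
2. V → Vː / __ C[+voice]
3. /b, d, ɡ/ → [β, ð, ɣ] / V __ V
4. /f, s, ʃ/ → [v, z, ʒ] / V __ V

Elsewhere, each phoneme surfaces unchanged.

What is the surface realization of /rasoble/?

[razoːble]

/r/ (word-initial) is unaffected → [r].
/a/ — between /r/ and /s/; rule 2 does not apply here → [a].
/s/ — between /a/ and /o/, between two vowels — surfaces as [z] (rule 4).
/o/ meets the environment for rule 2 (before a voiced consonant) → [oː].
/b/ (between /o/ and /l/): rule 3 targets it, but not between two vowels → unchanged [b].
/l/ — not in any rule's target class → [l].
/e/ (word-final) fails the environment for rule 2, so it stays [e].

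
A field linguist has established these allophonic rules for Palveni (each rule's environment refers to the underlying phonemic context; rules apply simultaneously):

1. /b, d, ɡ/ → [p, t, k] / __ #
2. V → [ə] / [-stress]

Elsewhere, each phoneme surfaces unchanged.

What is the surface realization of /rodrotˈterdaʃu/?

[rədrətˈterdəʃə]

/r/ (word-initial) is unaffected → [r].
/o/ — between /r/ and /d/, in an unstressed syllable — surfaces as [ə] (rule 2).
/d/ — between /o/ and /r/; rule 1 does not apply here → [d].
/r/ (between /d/ and /o/): no rule targets it → [r].
Rule 2 applies to /o/ (between /r/ and /t/: in an unstressed syllable) → [ə].
/t/ stays [t].
/t/ (between /t/ and /e/) is unaffected → [t].
/e/ (between /t/ and /r/): rule 2 targets it, but not in an unstressed syllable → unchanged [e].
/r/ — not in any rule's target class → [r].
/d/ (between /r/ and /a/) is in the target of rule 1 but the environment (word-finally) is not met → [d].
/a/ (between /d/ and /ʃ/): in an unstressed syllable, so rule 2 applies → [ə].
/ʃ/ — not in any rule's target class → [ʃ].
/u/ (word-final) occurs in an unstressed syllable → [ə] by rule 2.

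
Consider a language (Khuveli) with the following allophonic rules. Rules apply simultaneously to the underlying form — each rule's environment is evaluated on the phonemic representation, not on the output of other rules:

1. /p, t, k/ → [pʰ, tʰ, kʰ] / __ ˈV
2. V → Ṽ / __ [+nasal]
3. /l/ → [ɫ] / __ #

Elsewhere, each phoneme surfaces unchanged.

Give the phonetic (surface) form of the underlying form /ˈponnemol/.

Rule 1 applies to /p/ (word-initial: immediately before a stressed vowel) → [pʰ].
/o/ meets the environment for rule 2 (before a nasal consonant) → [õ].
/n/ (between /o/ and /n/) is unaffected → [n].
/n/ — not in any rule's target class → [n].
Rule 2 applies to /e/ (between /n/ and /m/: before a nasal consonant) → [ẽ].
/m/ (between /e/ and /o/) is unaffected → [m].
/o/ (between /m/ and /l/) is in the target of rule 2 but the environment (before a nasal consonant) is not met → [o].
/l/ — word-final, word-finally — surfaces as [ɫ] (rule 3).

[ˈpʰõnnẽmoɫ]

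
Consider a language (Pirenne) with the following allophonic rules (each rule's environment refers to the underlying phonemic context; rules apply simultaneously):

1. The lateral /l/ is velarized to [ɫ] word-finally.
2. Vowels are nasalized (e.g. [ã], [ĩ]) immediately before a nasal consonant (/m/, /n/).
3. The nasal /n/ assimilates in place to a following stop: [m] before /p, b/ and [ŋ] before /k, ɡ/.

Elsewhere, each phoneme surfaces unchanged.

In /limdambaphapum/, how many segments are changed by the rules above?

3

Segments that undergo a rule: /i/ → [ĩ] (rule 2); /a/ → [ã] (rule 2); /u/ → [ũ] (rule 2).
All other segments surface unchanged.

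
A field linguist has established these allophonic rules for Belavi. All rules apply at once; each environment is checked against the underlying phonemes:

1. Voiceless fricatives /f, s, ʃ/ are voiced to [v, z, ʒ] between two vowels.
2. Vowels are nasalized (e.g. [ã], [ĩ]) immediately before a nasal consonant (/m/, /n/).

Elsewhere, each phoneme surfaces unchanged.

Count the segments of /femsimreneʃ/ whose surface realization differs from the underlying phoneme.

3

Segments that undergo a rule: /e/ → [ẽ] (rule 2); /i/ → [ĩ] (rule 2); /e/ → [ẽ] (rule 2).
All other segments surface unchanged.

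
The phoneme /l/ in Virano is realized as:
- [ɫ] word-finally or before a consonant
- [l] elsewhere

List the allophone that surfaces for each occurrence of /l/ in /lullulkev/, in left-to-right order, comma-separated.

Occurrence 1 (position 1): no conditioning environment matches → elsewhere allophone [l].
Occurrence 2 (position 3): word-finally or before a consonant → [ɫ].
Occurrence 3 (position 4): no conditioning environment matches → elsewhere allophone [l].
Occurrence 4 (position 6): word-finally or before a consonant → [ɫ].

[l], [ɫ], [l], [ɫ]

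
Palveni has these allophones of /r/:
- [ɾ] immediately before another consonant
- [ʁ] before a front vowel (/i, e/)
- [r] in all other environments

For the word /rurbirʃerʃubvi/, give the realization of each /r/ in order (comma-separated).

[r], [ɾ], [ɾ], [ɾ]

Occurrence 1 (position 1): no conditioning environment matches → elsewhere allophone [r].
Occurrence 2 (position 3): immediately before another consonant → [ɾ].
Occurrence 3 (position 6): immediately before another consonant → [ɾ].
Occurrence 4 (position 9): immediately before another consonant → [ɾ].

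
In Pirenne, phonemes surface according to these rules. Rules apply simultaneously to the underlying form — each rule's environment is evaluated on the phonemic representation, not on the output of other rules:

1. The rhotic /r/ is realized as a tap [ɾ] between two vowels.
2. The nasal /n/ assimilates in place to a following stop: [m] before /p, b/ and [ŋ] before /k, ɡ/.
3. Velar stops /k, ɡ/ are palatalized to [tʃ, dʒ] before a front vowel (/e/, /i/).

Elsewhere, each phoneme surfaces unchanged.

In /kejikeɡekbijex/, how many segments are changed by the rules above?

Segments that undergo a rule: /k/ → [tʃ] (rule 3); /k/ → [tʃ] (rule 3); /ɡ/ → [dʒ] (rule 3).
All other segments surface unchanged.

3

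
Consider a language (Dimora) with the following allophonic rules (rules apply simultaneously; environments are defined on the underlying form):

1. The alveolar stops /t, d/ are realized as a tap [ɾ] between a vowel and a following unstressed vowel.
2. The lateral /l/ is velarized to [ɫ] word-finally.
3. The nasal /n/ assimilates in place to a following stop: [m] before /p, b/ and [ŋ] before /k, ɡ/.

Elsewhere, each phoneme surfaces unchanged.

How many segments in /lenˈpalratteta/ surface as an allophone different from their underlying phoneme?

Segments that undergo a rule: /n/ → [m] (rule 3); /t/ → [ɾ] (rule 1).
All other segments surface unchanged.

2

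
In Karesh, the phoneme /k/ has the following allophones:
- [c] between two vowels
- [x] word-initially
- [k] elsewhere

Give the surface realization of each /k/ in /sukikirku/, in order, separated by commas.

[c], [c], [k]

Occurrence 1 (position 3): between two vowels → [c].
Occurrence 2 (position 5): between two vowels → [c].
Occurrence 3 (position 8): no conditioning environment matches → elsewhere allophone [k].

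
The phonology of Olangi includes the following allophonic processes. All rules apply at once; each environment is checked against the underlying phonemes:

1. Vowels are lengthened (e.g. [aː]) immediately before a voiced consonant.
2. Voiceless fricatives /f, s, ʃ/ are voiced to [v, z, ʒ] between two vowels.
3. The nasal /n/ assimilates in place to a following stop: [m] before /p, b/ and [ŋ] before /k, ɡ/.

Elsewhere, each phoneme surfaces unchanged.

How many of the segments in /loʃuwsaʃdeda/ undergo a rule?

3

Segments that undergo a rule: /ʃ/ → [ʒ] (rule 2); /u/ → [uː] (rule 1); /e/ → [eː] (rule 1).
All other segments surface unchanged.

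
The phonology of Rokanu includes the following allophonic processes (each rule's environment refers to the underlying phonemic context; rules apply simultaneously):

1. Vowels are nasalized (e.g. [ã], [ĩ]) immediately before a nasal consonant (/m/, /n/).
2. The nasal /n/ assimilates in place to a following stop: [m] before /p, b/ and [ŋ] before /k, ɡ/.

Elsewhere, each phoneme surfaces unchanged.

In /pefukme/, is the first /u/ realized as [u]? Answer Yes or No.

/u/ (between /f/ and /k/) is in the target of rule 1 but the environment (before a nasal consonant) is not met → [u].
The actual realization is [u], which matches [u].

Yes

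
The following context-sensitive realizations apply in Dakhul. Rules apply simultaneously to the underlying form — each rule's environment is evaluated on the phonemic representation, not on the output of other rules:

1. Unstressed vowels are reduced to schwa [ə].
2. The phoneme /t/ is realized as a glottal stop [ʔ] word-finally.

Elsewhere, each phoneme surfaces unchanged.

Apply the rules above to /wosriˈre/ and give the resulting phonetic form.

Rule 1 applies to /o/ (between /w/ and /s/: in an unstressed syllable) → [ə].
/i/ (between /r/ and /r/): in an unstressed syllable, so rule 1 applies → [ə].
/e/ (word-final) fails the environment for rule 1, so it stays [e].

[wəsrəˈre]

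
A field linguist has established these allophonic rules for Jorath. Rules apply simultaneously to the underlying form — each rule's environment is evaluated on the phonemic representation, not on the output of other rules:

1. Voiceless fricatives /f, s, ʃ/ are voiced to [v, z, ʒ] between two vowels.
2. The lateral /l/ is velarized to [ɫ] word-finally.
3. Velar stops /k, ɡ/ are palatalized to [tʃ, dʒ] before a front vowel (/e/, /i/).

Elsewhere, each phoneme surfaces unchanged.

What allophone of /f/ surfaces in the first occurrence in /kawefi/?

[v]

/f/ (between /e/ and /i/) occurs between two vowels → [v] by rule 1.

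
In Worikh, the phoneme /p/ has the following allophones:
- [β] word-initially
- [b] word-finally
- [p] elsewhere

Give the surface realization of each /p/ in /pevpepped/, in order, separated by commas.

Occurrence 1 (position 1): word-initially → [β].
Occurrence 2 (position 4): no conditioning environment matches → elsewhere allophone [p].
Occurrence 3 (position 6): no conditioning environment matches → elsewhere allophone [p].
Occurrence 4 (position 7): no conditioning environment matches → elsewhere allophone [p].

[β], [p], [p], [p]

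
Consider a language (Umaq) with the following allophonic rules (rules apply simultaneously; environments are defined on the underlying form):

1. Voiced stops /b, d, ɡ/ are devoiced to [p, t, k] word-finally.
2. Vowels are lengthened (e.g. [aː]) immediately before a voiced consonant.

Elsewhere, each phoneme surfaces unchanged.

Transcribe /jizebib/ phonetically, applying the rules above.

[jiːzeːbiːp]

/j/ (word-initial) is unaffected → [j].
Rule 2 applies to /i/ (between /j/ and /z/: before a voiced consonant) → [iː].
/z/ stays [z].
/e/ (between /z/ and /b/): before a voiced consonant, so rule 2 applies → [eː].
/b/ (between /e/ and /i/) fails the environment for rule 1, so it stays [b].
/i/ meets the environment for rule 2 (before a voiced consonant) → [iː].
/b/ (word-final): word-finally, so rule 1 applies → [p].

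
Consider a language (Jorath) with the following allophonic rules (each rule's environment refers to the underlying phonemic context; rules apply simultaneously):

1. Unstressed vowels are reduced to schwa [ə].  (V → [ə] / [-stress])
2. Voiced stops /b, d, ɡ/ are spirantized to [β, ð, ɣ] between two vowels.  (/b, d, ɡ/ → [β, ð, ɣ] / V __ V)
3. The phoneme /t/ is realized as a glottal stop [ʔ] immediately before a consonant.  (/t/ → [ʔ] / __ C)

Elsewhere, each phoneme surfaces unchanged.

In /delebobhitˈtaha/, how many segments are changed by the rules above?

7

Segments that undergo a rule: /e/ → [ə] (rule 1); /e/ → [ə] (rule 1); /b/ → [β] (rule 2); /o/ → [ə] (rule 1); /i/ → [ə] (rule 1); /t/ → [ʔ] (rule 3); /a/ → [ə] (rule 1).
All other segments surface unchanged.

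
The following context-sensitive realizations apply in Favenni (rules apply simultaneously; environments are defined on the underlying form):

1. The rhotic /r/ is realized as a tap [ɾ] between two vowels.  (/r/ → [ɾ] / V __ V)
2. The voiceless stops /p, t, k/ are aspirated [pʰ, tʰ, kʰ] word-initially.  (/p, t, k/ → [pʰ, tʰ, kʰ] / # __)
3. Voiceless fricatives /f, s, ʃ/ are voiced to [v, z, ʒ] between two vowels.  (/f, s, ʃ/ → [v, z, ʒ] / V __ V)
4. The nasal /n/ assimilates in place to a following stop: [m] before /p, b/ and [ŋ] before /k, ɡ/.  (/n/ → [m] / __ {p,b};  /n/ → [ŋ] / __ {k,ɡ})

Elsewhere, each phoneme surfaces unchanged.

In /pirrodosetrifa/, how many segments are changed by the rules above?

3

Segments that undergo a rule: /p/ → [pʰ] (rule 2); /s/ → [z] (rule 3); /f/ → [v] (rule 3).
All other segments surface unchanged.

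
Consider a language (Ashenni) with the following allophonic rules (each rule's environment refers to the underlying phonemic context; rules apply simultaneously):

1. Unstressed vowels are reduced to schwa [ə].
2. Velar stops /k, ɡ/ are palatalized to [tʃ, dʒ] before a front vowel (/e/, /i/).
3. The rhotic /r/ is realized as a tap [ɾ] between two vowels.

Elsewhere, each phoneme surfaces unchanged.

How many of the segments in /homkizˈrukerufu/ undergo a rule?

Segments that undergo a rule: /o/ → [ə] (rule 1); /k/ → [tʃ] (rule 2); /i/ → [ə] (rule 1); /k/ → [tʃ] (rule 2); /e/ → [ə] (rule 1); /r/ → [ɾ] (rule 3); /u/ → [ə] (rule 1); /u/ → [ə] (rule 1).
All other segments surface unchanged.

8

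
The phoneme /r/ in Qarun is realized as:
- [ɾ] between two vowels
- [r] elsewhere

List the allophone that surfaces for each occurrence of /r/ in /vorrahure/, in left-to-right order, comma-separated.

[r], [r], [ɾ]

Occurrence 1 (position 3): no conditioning environment matches → elsewhere allophone [r].
Occurrence 2 (position 4): no conditioning environment matches → elsewhere allophone [r].
Occurrence 3 (position 8): between two vowels → [ɾ].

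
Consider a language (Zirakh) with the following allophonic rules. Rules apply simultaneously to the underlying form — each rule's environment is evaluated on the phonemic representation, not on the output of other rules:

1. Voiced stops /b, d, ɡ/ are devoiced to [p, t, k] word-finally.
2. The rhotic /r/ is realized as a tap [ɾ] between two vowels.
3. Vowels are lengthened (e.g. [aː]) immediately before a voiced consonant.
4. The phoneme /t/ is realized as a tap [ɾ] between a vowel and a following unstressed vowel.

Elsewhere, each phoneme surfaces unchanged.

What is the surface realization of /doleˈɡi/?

[doːleːˈɡi]

/d/ (word-initial) fails the environment for rule 1, so it stays [d].
Rule 3 applies to /o/ (between /d/ and /l/: before a voiced consonant) → [oː].
/l/ (between /o/ and /e/): no rule targets it → [l].
/e/ (between /l/ and /ɡ/) occurs before a voiced consonant → [eː] by rule 3.
/ɡ/ (between /e/ and /i/) is in the target of rule 1 but the environment (word-finally) is not met → [ɡ].
/i/ (word-final) is in the target of rule 3 but the environment (before a voiced consonant) is not met → [i].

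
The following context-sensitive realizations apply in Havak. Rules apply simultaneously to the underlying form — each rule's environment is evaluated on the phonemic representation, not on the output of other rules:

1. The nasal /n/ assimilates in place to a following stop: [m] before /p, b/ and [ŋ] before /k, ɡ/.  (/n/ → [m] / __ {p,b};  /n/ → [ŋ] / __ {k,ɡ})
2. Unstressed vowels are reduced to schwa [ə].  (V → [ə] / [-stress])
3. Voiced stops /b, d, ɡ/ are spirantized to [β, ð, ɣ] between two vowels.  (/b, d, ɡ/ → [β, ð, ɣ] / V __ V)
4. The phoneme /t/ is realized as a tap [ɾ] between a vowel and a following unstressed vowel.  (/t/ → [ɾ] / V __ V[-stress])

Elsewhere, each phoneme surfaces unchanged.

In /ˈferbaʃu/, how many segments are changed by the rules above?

2

Segments that undergo a rule: /a/ → [ə] (rule 2); /u/ → [ə] (rule 2).
All other segments surface unchanged.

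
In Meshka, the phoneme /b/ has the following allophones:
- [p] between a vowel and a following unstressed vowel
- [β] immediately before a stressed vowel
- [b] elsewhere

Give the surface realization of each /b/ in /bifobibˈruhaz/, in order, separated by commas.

Occurrence 1 (position 1): no conditioning environment matches → elsewhere allophone [b].
Occurrence 2 (position 5): between a vowel and a following unstressed vowel → [p].
Occurrence 3 (position 7): no conditioning environment matches → elsewhere allophone [b].

[b], [p], [b]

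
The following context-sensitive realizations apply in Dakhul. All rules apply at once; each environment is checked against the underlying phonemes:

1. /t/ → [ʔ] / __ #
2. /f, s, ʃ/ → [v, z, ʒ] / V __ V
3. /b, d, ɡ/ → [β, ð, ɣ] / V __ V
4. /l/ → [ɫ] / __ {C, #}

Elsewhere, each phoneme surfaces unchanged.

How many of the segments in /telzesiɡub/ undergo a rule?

3

Segments that undergo a rule: /l/ → [ɫ] (rule 4); /s/ → [z] (rule 2); /ɡ/ → [ɣ] (rule 3).
All other segments surface unchanged.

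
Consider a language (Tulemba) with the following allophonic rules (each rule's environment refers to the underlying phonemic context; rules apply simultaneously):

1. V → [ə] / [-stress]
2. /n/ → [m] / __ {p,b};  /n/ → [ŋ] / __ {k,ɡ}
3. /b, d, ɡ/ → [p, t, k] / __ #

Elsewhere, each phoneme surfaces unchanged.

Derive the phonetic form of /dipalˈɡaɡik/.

[dəpəlˈɡaɡək]

/d/ — word-initial; rule 3 does not apply here → [d].
/i/ meets the environment for rule 1 (in an unstressed syllable) → [ə].
/p/ stays [p].
/a/ (between /p/ and /l/): in an unstressed syllable, so rule 1 applies → [ə].
/l/ (between /a/ and /ɡ/) is unaffected → [l].
/ɡ/ (between /l/ and /a/) fails the environment for rule 3, so it stays [ɡ].
/a/ (between /ɡ/ and /ɡ/) is in the target of rule 1 but the environment (in an unstressed syllable) is not met → [a].
/ɡ/ (between /a/ and /i/): rule 3 targets it, but not word-finally → unchanged [ɡ].
/i/ (between /ɡ/ and /k/): in an unstressed syllable, so rule 1 applies → [ə].
/k/ (word-final) is unaffected → [k].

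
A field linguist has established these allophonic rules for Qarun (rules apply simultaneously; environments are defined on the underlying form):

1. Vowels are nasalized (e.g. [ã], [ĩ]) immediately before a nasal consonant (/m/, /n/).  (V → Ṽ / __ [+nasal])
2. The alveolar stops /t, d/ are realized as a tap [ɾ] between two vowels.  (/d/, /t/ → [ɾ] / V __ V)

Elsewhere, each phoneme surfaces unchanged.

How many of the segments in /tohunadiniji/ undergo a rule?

Segments that undergo a rule: /u/ → [ũ] (rule 1); /d/ → [ɾ] (rule 2); /i/ → [ĩ] (rule 1).
All other segments surface unchanged.

3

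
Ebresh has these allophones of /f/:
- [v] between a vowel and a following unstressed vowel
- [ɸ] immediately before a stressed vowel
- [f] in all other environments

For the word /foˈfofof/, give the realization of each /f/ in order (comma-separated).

Occurrence 1 (position 1): no conditioning environment matches → elsewhere allophone [f].
Occurrence 2 (position 3): immediately before a stressed vowel → [ɸ].
Occurrence 3 (position 5): between a vowel and a following unstressed vowel → [v].
Occurrence 4 (position 7): no conditioning environment matches → elsewhere allophone [f].

[f], [ɸ], [v], [f]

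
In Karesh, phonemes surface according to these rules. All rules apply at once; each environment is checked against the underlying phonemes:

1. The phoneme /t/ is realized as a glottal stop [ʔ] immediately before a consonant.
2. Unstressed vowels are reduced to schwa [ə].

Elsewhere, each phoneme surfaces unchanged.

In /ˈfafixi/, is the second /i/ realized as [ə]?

/i/ (word-final): in an unstressed syllable, so rule 2 applies → [ə].
The actual realization is [ə], which matches [ə].

Yes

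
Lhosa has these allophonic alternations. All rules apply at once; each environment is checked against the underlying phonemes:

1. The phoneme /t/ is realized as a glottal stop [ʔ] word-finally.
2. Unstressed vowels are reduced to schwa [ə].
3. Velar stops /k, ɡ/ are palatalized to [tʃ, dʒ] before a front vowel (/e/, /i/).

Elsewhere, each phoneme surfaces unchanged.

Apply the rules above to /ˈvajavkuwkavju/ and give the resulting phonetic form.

[ˈvajəvkəwkəvjə]

/v/ — not in any rule's target class → [v].
/a/ (between /v/ and /j/) is in the target of rule 2 but the environment (in an unstressed syllable) is not met → [a].
/j/ stays [j].
/a/ — between /j/ and /v/, in an unstressed syllable — surfaces as [ə] (rule 2).
/v/ — not in any rule's target class → [v].
/k/ (between /v/ and /u/) fails the environment for rule 3, so it stays [k].
/u/ — between /k/ and /w/, in an unstressed syllable — surfaces as [ə] (rule 2).
/w/ — not in any rule's target class → [w].
/k/ — between /w/ and /a/; rule 3 does not apply here → [k].
/a/ (between /k/ and /v/): in an unstressed syllable, so rule 2 applies → [ə].
/v/ (between /a/ and /j/): no rule targets it → [v].
/j/ stays [j].
/u/ meets the environment for rule 2 (in an unstressed syllable) → [ə].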